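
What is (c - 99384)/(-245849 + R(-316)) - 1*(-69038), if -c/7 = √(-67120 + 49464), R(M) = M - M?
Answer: 16973022646/245849 + 14*I*√4414/245849 ≈ 69038.0 + 0.0037833*I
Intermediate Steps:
R(M) = 0
c = -14*I*√4414 (c = -7*√(-67120 + 49464) = -14*I*√4414 ≈ -930.13*I)
(c - 99384)/(-245849 + R(-316)) - 1*(-69038) = (-14*I*√4414 - 99384)/(-245849 + 0) - 1*(-69038) = (-99384 - 14*I*√4414)/(-245849) + 69038 = (-99384 - 14*I*√4414)*(-1/245849) + 69038 = (99384/245849 + 14*I*√4414/245849) + 69038 = 16973022646/245849 + 14*I*√4414/245849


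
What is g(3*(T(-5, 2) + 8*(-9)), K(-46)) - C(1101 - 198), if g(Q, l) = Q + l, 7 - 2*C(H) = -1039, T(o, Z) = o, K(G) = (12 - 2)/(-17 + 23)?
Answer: -2257/3 ≈ -752.33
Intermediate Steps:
K(G) = 5/3 (K(G) = 10/6 = 10*(1/6) = 5/3)
C(H) = 523 (C(H) = 7/2 - 1/2*(-1039) = 7/2 + 1039/2 = 523)
g(3*(T(-5, 2) + 8*(-9)), K(-46)) - C(1101 - 198) = (3*(-5 + 8*(-9)) + 5/3) - 1*523 = (3*(-5 - 72) + 5/3) - 523 = (3*(-77) + 5/3) - 523 = (-231 + 5/3) - 523 = -688/3 - 523 = -2257/3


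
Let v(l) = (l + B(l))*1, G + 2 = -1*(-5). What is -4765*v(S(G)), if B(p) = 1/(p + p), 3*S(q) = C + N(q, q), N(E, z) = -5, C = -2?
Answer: 509855/42 ≈ 12139.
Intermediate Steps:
G = 3 (G = -2 - 1*(-5) = -2 + 5 = 3)
S(q) = -7/3 (S(q) = (-2 - 5)/3 = (⅓)*(-7) = -7/3)
B(p) = 1/(2*p)
v(l) = l + 1/(2*l) (v(l) = (l + 1/(2*l))*1 = l + 1/(2*l))
-4765*v(S(G)) = -4765*(-7/3 + 1/(2*(-7/3))) = -4765*(-7/3 + (½)*(-3/7)) = -4765*(-7/3 - 3/14) = -4765*(-107/42) = 509855/42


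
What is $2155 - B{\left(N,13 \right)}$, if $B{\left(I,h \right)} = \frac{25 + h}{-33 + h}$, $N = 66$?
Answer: $\frac{21569}{10} \approx 2156.9$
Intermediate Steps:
$B{\left(I,h \right)} = \frac{25 + h}{-33 + h}$
$2155 - B{\left(N,13 \right)} = 2155 - \frac{25 + 13}{-33 + 13} = 2155 - \frac{1}{-20} \cdot 38 = 2155 - \left(- \frac{1}{20}\right) 38 = 2155 - - \frac{19}{10} = 2155 + \frac{19}{10} = \frac{21569}{10}$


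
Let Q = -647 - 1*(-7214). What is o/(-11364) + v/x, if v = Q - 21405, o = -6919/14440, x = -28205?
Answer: 97402158899/185133287712 ≈ 0.52612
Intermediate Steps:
Q = 6567 (Q = -647 + 7214 = 6567)
o = -6919/14440 (o = -6919*1/14440 = -6919/14440 ≈ -0.47916)
v = -14838 (v = 6567 - 21405 = -14838)
o/(-11364) + v/x = -6919/14440/(-11364) - 14838/(-28205) = -6919/14440*(-1/11364) - 14838*(-1/28205) = 6919/164096160 + 14838/28205 = 97402158899/185133287712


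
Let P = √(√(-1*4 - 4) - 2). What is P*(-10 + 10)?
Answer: 0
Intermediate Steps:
P = √(-2 + 2*I*√2) (P = √(√(-4 - 4) - 2) = √(√(-8) - 2) = √(2*I*√2 - 2) = √(-2 + 2*I*√2) ≈ 0.8556 + 1.6529*I)
P*(-10 + 10) = √(-2 + 2*I*√2)*(-10 + 10) = √(-2 + 2*I*√2)*0 = 0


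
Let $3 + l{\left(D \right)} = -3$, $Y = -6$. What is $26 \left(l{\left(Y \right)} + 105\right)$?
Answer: $2574$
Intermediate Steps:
$l{\left(D \right)} = -6$ ($l{\left(D \right)} = -3 - 3 = -6$)
$26 \left(l{\left(Y \right)} + 105\right) = 26 \left(-6 + 105\right) = 26 \cdot 99 = 2574$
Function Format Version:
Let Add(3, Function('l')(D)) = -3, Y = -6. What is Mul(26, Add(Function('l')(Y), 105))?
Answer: 2574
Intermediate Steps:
Function('l')(D) = -6 (Function('l')(D) = Add(-3, -3) = -6)
Mul(26, Add(Function('l')(Y), 105)) = Mul(26, Add(-6, 105)) = Mul(26, 99) = 2574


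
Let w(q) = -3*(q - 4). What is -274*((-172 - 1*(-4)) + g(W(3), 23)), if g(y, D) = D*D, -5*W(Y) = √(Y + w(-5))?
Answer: -98914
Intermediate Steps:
w(q) = 12 - 3*q (w(q) = -3*(-4 + q) = 12 - 3*q)
W(Y) = -√(27 + Y)/5 (W(Y) = -√(Y + (12 - 3*(-5)))/5 = -√(Y + (12 + 15))/5 = -√(Y + 27)/5 = -√(27 + Y)/5)
g(y, D) = D²
-274*((-172 - 1*(-4)) + g(W(3), 23)) = -274*((-172 - 1*(-4)) + 23²) = -274*((-172 + 4) + 529) = -274*(-168 + 529) = -274*361 = -98914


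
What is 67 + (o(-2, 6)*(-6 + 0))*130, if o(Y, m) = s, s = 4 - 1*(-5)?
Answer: -6953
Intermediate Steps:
s = 9 (s = 4 + 5 = 9)
o(Y, m) = 9
67 + (o(-2, 6)*(-6 + 0))*130 = 67 + (9*(-6 + 0))*130 = 67 + (9*(-6))*130 = 67 - 54*130 = 67 - 7020 = -6953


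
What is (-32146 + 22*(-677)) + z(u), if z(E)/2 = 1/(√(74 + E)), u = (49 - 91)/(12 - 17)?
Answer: -47040 + √515/103 ≈ -47040.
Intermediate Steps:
u = 42/5 (u = -42/(-5) = -42*(-⅕) = 42/5 ≈ 8.4000)
z(E) = 2/√(74 + E) (z(E) = 2/(√(74 + E)) = 2/√(74 + E))
(-32146 + 22*(-677)) + z(u) = (-32146 + 22*(-677)) + 2/√(74 + 42/5) = (-32146 - 14894) + 2/√(412/5) = -47040 + 2*(√515/206) = -47040 + √515/103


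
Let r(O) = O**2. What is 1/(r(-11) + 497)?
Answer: 1/618 ≈ 0.0016181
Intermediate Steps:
1/(r(-11) + 497) = 1/((-11)**2 + 497) = 1/(121 + 497) = 1/618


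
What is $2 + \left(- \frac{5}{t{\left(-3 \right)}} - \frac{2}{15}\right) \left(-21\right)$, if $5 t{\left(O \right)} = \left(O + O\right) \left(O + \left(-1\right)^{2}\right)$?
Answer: $\frac{971}{20} \approx 48.55$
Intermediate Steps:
$t{\left(O \right)} = \frac{2 O \left(1 + O\right)}{5}$ ($t{\left(O \right)} = \frac{\left(O + O\right) \left(O + \left(-1\right)^{2}\right)}{5} = \frac{2 O \left(O + 1\right)}{5} = \frac{2 O \left(1 + O\right)}{5}$)
$2 + \left(- \frac{5}{t{\left(-3 \right)}} - \frac{2}{15}\right) \left(-21\right) = 2 + \left(- \frac{5}{\frac{2}{5} \left(-3\right) \left(1 - 3\right)} - \frac{2}{15}\right) \left(-21\right) = 2 + \left(- \frac{5}{\frac{2}{5} \left(-3\right) \left(-2\right)} - \frac{2}{15}\right) \left(-21\right) = 2 + \left(- \frac{5}{\frac{12}{5}} - \frac{2}{15}\right) \left(-21\right) = 2 + \left(\left(-5\right) \frac{5}{12} - \frac{2}{15}\right) \left(-21\right) = 2 + \left(- \frac{25}{12} - \frac{2}{15}\right) \left(-21\right) = 2 - - \frac{931}{20} = 2 + \frac{931}{20} = \frac{971}{20}$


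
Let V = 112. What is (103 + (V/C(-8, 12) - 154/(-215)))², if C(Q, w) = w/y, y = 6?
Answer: 1179166921/46225 ≈ 25509.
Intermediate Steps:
C(Q, w) = w/6
(103 + (V/C(-8, 12) - 154/(-215)))² = (103 + (112/(((⅙)*12)) - 154/(-215)))² = (103 + (112/2 - 154*(-1/215)))² = (103 + (112*(½) + 154/215))² = (103 + (56 + 154/215))² = (103 + 12194/215)² = (34339/215)² = 1179166921/46225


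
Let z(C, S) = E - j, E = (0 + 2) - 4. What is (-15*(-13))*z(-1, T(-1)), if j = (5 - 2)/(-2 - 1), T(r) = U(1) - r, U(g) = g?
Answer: -195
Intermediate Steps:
E = -2 (E = 2 - 4 = -2)
T(r) = 1 - r
j = -1 (j = 3/(-3) = 3*(-⅓) = -1)
z(C, S) = -1 (z(C, S) = -2 - 1*(-1) = -2 + 1 = -1)
(-15*(-13))*z(-1, T(-1)) = -15*(-13)*(-1) = 195*(-1) = -195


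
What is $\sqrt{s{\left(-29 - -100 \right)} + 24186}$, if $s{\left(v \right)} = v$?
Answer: $\sqrt{24257} \approx 155.75$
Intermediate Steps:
$\sqrt{s{\left(-29 - -100 \right)} + 24186} = \sqrt{\left(-29 - -100\right) + 24186} = \sqrt{\left(-29 + 100\right) + 24186} = \sqrt{71 + 24186} = \sqrt{24257}$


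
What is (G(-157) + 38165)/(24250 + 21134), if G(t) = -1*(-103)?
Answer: 3189/3782 ≈ 0.84320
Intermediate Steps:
G(t) = 103
(G(-157) + 38165)/(24250 + 21134) = (103 + 38165)/(24250 + 21134) = 38268/45384 = 38268*(1/45384) = 3189/3782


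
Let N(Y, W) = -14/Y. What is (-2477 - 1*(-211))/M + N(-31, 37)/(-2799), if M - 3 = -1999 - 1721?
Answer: 21840724/35835597 ≈ 0.60947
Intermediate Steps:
M = -3717 (M = 3 + (-1999 - 1721) = 3 - 3720 = -3717)
(-2477 - 1*(-211))/M + N(-31, 37)/(-2799) = (-2477 - 1*(-211))/(-3717) - 14/(-31)/(-2799) = (-2477 + 211)*(-1/3717) - 14*(-1/31)*(-1/2799) = -2266*(-1/3717) + (14/31)*(-1/2799) = 2266/3717 - 14/86769 = 21840724/35835597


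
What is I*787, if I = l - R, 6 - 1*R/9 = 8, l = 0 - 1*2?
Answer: 12592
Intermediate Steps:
l = -2 (l = 0 - 2 = -2)
R = -18 (R = 54 - 9*8 = 54 - 72 = -18)
I = 16 (I = -2 - 1*(-18) = -2 + 18 = 16)
I*787 = 16*787 = 12592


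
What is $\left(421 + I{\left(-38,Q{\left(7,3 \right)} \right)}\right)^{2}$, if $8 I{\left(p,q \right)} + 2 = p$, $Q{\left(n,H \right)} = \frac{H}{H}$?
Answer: $173056$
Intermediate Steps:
$Q{\left(n,H \right)} = 1$
$I{\left(p,q \right)} = - \frac{1}{4} + \frac{p}{8}$
$\left(421 + I{\left(-38,Q{\left(7,3 \right)} \right)}\right)^{2} = \left(421 + \left(- \frac{1}{4} + \frac{1}{8} \left(-38\right)\right)\right)^{2} = \left(421 - 5\right)^{2} = 416^{2} = 173056$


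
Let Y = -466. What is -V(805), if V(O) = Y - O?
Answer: 1271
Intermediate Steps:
V(O) = -466 - O
-V(805) = -(-466 - 1*805) = -(-466 - 805) = -1*(-1271) = 1271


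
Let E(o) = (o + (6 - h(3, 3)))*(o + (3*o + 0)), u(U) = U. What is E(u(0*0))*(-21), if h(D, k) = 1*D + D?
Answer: 0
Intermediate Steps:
h(D, k) = 2*D (h(D, k) = D + D = 2*D)
E(o) = 4*o**2 (E(o) = (o + (6 - 2*3))*(o + (3*o + 0)) = (o + (6 - 1*6))*(o + 3*o) = (o + (6 - 6))*(4*o) = (o + 0)*(4*o) = o*(4*o) = 4*o**2)
E(u(0*0))*(-21) = (4*(0*0)**2)*(-21) = (4*0**2)*(-21) = (4*0)*(-21) = 0*(-21) = 0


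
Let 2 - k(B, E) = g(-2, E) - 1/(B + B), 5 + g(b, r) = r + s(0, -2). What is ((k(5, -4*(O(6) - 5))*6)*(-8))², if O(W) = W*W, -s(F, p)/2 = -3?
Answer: 901440576/25 ≈ 3.6058e+7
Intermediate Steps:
s(F, p) = 6 (s(F, p) = -2*(-3) = 6)
O(W) = W²
g(b, r) = 1 + r (g(b, r) = -5 + (r + 6) = -5 + (6 + r) = 1 + r)
k(B, E) = 1 + 1/(2*B) - E (k(B, E) = 2 - ((1 + E) - 1/(B + B)) = 2 - ((1 + E) - 1/(2*B)) = 2 - (1 + E - 1/(2*B)) = 2 + (-1 + 1/(2*B) - E) = 1 + 1/(2*B) - E)
((k(5, -4*(O(6) - 5))*6)*(-8))² = (((1 + (½)/5 - (-4)*(6² - 5))*6)*(-8))² = (((1 + (½)*(⅕) - (-4)*(36 - 5))*6)*(-8))² = (((1 + ⅒ - (-4)*31)*6)*(-8))² = (((1 + ⅒ - 1*(-124))*6)*(-8))² = (((1 + ⅒ + 124)*6)*(-8))² = (((1251/10)*6)*(-8))² = ((3753/5)*(-8))² = (-30024/5)² = 901440576/25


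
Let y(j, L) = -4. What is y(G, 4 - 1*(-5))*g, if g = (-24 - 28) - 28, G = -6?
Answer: 320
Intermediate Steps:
g = -80 (g = -52 - 28 = -80)
y(G, 4 - 1*(-5))*g = -4*(-80) = 320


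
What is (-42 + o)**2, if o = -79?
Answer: 14641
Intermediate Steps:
(-42 + o)**2 = (-42 - 79)**2 = (-121)**2 = 14641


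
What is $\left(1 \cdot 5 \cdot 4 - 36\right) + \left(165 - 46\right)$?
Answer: $103$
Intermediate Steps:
$\left(1 \cdot 5 \cdot 4 - 36\right) + \left(165 - 46\right) = \left(5 \cdot 4 - 36\right) + 119 = \left(20 - 36\right) + 119 = -16 + 119 = 103$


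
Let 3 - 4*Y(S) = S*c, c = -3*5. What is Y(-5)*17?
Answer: -306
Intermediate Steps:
c = -15
Y(S) = 3/4 + 15*S/4 (Y(S) = 3/4 - S*(-15)/4 = 3/4 - (-15)*S/4 = 3/4 + 15*S/4)
Y(-5)*17 = (3/4 + (15/4)*(-5))*17 = (3/4 - 75/4)*17 = -18*17 = -306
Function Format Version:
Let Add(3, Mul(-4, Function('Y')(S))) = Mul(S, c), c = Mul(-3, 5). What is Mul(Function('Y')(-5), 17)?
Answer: -306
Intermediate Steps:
c = -15
Function('Y')(S) = Add(Rational(3, 4), Mul(Rational(15, 4), S)) (Function('Y')(S) = Add(Rational(3, 4), Mul(Rational(-1, 4), Mul(S, -15))) = Add(Rational(3, 4), Mul(Rational(-1, 4), Mul(-15, S))) = Add(Rational(3, 4), Mul(Rational(15, 4), S)))
Mul(Function('Y')(-5), 17) = Mul(Add(Rational(3, 4), Mul(Rational(15, 4), -5)), 17) = Mul(Add(Rational(3, 4), Rational(-75, 4)), 17) = Mul(-18, 17) = -306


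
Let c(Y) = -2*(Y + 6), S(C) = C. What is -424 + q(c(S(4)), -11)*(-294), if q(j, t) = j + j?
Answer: 11336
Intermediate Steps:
c(Y) = -12 - 2*Y (c(Y) = -2*(6 + Y) = -12 - 2*Y)
q(j, t) = 2*j
-424 + q(c(S(4)), -11)*(-294) = -424 + (2*(-12 - 2*4))*(-294) = -424 + (2*(-12 - 8))*(-294) = -424 + (2*(-20))*(-294) = -424 - 40*(-294) = -424 + 11760 = 11336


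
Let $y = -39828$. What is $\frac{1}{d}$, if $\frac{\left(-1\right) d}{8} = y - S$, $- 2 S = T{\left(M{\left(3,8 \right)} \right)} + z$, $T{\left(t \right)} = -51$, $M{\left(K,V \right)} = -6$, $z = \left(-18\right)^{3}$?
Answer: $\frac{1}{342156} \approx 2.9226 \cdot 10^{-6}$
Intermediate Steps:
$z = -5832$
$S = \frac{5883}{2}$ ($S = - \frac{-51 - 5832}{2} = \left(- \frac{1}{2}\right) \left(-5883\right) = \frac{5883}{2} \approx 2941.5$)
$d = 342156$ ($d = - 8 \left(-39828 - \frac{5883}{2}\right) = \left(-8\right) \left(- \frac{85539}{2}\right) = 342156$)
$\frac{1}{d} = \frac{1}{342156}$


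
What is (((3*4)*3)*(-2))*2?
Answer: -144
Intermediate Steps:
(((3*4)*3)*(-2))*2 = ((12*3)*(-2))*2 = (36*(-2))*2 = -72*2 = -144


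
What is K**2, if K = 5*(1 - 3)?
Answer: 100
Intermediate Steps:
K = -10 (K = 5*(-2) = -10)
K**2 = (-10)**2 = 100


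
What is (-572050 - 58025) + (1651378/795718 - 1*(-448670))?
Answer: -72172786206/397859 ≈ -1.8140e+5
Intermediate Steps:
(-572050 - 58025) + (1651378/795718 - 1*(-448670)) = -630075 + (1651378*(1/795718) + 448670) = -630075 + (825689/397859 + 448670) = -630075 + 178508223219/397859 = -72172786206/397859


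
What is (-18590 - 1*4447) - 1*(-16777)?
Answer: -6260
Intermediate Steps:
(-18590 - 1*4447) - 1*(-16777) = (-18590 - 4447) + 16777 = -23037 + 16777 = -6260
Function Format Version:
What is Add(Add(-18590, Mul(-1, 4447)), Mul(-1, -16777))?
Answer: -6260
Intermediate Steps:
Add(Add(-18590, Mul(-1, 4447)), Mul(-1, -16777)) = Add(Add(-18590, -4447), 16777) = Add(-23037, 16777) = -6260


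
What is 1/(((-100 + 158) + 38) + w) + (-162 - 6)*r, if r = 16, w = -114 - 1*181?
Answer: -534913/199 ≈ -2688.0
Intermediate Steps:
w = -295 (w = -114 - 181 = -295)
1/(((-100 + 158) + 38) + w) + (-162 - 6)*r = 1/(((-100 + 158) + 38) - 295) + (-162 - 6)*16 = 1/((58 + 38) - 295) - 168*16 = 1/(96 - 295) - 2688 = 1/(-199) - 2688 = -1/199 - 2688 = -534913/199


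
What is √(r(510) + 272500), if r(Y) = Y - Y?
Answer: 50*√109 ≈ 522.02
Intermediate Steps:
r(Y) = 0
√(r(510) + 272500) = √(0 + 272500) = √272500 = 50*√109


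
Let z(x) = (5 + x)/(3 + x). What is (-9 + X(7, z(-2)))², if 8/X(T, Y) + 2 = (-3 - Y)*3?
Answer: 2209/25 ≈ 88.360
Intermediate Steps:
z(x) = (5 + x)/(3 + x)
X(T, Y) = 8/(-11 - 3*Y) (X(T, Y) = 8/(-2 + (-3 - Y)*3) = 8/(-2 + (-9 - 3*Y)) = 8/(-11 - 3*Y))
(-9 + X(7, z(-2)))² = (-9 - 8/(11 + 3*((5 - 2)/(3 - 2))))² = (-9 - 8/(11 + 3*(3/1)))² = (-9 - 8/(11 + 3*(1*3)))² = (-9 - 8/(11 + 3*3))² = (-9 - 8/(11 + 9))² = (-9 - 8/20)² = (-9 - 8*1/20)² = (-9 - ⅖)² = (-47/5)² = 2209/25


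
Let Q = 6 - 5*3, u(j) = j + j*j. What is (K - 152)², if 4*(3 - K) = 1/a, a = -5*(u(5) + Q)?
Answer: 3916131241/176400 ≈ 22200.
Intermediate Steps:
u(j) = j + j²
Q = -9 (Q = 6 - 15 = -9)
a = -105 (a = -5*(5*(1 + 5) - 9) = -5*(5*6 - 9) = -5*(30 - 9) = -5*21 = -105)
K = 1261/420 (K = 3 - ¼/(-105) = 3 - ¼*(-1/105) = 3 + 1/420 = 1261/420 ≈ 3.0024)
(K - 152)² = (1261/420 - 152)² = (-62579/420)² = 3916131241/176400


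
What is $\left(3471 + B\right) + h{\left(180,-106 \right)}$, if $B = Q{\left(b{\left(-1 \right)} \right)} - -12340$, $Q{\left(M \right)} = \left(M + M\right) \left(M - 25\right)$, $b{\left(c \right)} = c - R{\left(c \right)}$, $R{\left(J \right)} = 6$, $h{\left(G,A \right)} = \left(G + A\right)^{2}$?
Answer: $21735$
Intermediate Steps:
$h{\left(G,A \right)} = \left(A + G\right)^{2}$
$b{\left(c \right)} = -6 + c$ ($b{\left(c \right)} = c - 6 = -6 + c$)
$Q{\left(M \right)} = 2 M \left(-25 + M\right)$
$B = 12788$ ($B = 2 \left(-6 - 1\right) \left(-25 - 7\right) - -12340 = 2 \left(-7\right) \left(-25 - 7\right) + 12340 = 2 \left(-7\right) \left(-32\right) + 12340 = 448 + 12340 = 12788$)
$\left(3471 + B\right) + h{\left(180,-106 \right)} = \left(3471 + 12788\right) + \left(-106 + 180\right)^{2} = 16259 + 74^{2} = 16259 + 5476 = 21735$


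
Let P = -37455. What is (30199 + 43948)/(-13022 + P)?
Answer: -74147/50477 ≈ -1.4689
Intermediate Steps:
(30199 + 43948)/(-13022 + P) = (30199 + 43948)/(-13022 - 37455) = 74147/(-50477) = 74147*(-1/50477) = -74147/50477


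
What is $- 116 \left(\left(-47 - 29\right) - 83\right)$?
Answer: $18444$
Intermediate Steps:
$- 116 \left(\left(-47 - 29\right) - 83\right) = - 116 \left(-76 - 83\right) = \left(-116\right) \left(-159\right) = 18444$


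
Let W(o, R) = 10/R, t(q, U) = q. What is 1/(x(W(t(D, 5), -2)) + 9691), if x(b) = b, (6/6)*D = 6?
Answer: 1/9686 ≈ 0.00010324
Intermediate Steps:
D = 6
1/(x(W(t(D, 5), -2)) + 9691) = 1/(10/(-2) + 9691) = 1/(10*(-½) + 9691) = 1/(-5 + 9691) = 1/9686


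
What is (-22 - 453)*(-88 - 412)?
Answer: 237500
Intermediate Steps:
(-22 - 453)*(-88 - 412) = -475*(-500) = 237500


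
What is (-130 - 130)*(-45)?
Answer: 11700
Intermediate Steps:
(-130 - 130)*(-45) = -260*(-45) = 11700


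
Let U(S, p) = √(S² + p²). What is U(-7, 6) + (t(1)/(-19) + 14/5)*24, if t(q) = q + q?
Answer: 6144/95 + √85 ≈ 73.893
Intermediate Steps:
t(q) = 2*q
U(-7, 6) + (t(1)/(-19) + 14/5)*24 = √((-7)² + 6²) + ((2*1)/(-19) + 14/5)*24 = √(49 + 36) + (2*(-1/19) + 14*(⅕))*24 = √85 + (-2/19 + 14/5)*24 = √85 + (256/95)*24 = √85 + 6144/95 = 6144/95 + √85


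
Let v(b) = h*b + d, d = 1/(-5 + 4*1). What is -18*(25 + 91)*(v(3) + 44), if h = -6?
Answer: -52200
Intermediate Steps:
d = -1 (d = 1/(-5 + 4) = 1/(-1) = -1)
v(b) = -1 - 6*b (v(b) = -6*b - 1 = -1 - 6*b)
-18*(25 + 91)*(v(3) + 44) = -18*(25 + 91)*((-1 - 6*3) + 44) = -2088*((-1 - 18) + 44) = -2088*(-19 + 44) = -2088*25 = -18*2900 = -52200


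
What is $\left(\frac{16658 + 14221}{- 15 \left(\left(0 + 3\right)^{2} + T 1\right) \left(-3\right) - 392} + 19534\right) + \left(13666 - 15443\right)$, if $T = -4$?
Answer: $\frac{2934540}{167} \approx 17572.0$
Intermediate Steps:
$\left(\frac{16658 + 14221}{- 15 \left(\left(0 + 3\right)^{2} + T 1\right) \left(-3\right) - 392} + 19534\right) + \left(13666 - 15443\right) = \left(\frac{16658 + 14221}{- 15 \left(\left(0 + 3\right)^{2} - 4\right) \left(-3\right) - 392} + 19534\right) + \left(13666 - 15443\right) = \left(\frac{30879}{- 15 \left(3^{2} - 4\right) \left(-3\right) - 392} + 19534\right) - 1777 = \left(\frac{30879}{- 15 \left(9 - 4\right) \left(-3\right) - 392} + 19534\right) - 1777 = \left(\frac{30879}{\left(-15\right) 5 \left(-3\right) - 392} + 19534\right) - 1777 = \left(\frac{30879}{\left(-75\right) \left(-3\right) - 392} + 19534\right) - 1777 = \left(\frac{30879}{225 - 392} + 19534\right) - 1777 = \left(\frac{30879}{-167} + 19534\right) - 1777 = \left(30879 \left(- \frac{1}{167}\right) + 19534\right) - 1777 = \left(- \frac{30879}{167} + 19534\right) - 1777 = \frac{3231299}{167} - 1777 = \frac{2934540}{167}$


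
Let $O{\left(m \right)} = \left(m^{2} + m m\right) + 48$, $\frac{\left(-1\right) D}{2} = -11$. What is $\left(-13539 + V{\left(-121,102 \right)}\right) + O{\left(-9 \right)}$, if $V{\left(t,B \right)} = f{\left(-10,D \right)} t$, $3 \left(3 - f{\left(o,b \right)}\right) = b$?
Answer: $- \frac{38414}{3} \approx -12805.0$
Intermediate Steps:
$D = 22$ ($D = \left(-2\right) \left(-11\right) = 22$)
$O{\left(m \right)} = 48 + 2 m^{2}$ ($O{\left(m \right)} = \left(m^{2} + m^{2}\right) + 48 = 2 m^{2} + 48 = 48 + 2 m^{2}$)
$f{\left(o,b \right)} = 3 - \frac{b}{3}$
$V{\left(t,B \right)} = - \frac{13 t}{3}$ ($V{\left(t,B \right)} = \left(3 - \frac{22}{3}\right) t = - \frac{13 t}{3}$)
$\left(-13539 + V{\left(-121,102 \right)}\right) + O{\left(-9 \right)} = \left(-13539 - - \frac{1573}{3}\right) + \left(48 + 2 \left(-9\right)^{2}\right) = \left(-13539 + \frac{1573}{3}\right) + \left(48 + 2 \cdot 81\right) = - \frac{39044}{3} + \left(48 + 162\right) = - \frac{39044}{3} + 210 = - \frac{38414}{3}$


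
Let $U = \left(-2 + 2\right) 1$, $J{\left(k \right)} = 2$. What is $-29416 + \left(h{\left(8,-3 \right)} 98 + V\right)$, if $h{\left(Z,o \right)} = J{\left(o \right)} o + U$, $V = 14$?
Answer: $-29990$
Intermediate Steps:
$U = 0$ ($U = 0 \cdot 1 = 0$)
$h{\left(Z,o \right)} = 2 o$ ($h{\left(Z,o \right)} = 2 o + 0 = 2 o$)
$-29416 + \left(h{\left(8,-3 \right)} 98 + V\right) = -29416 + \left(2 \left(-3\right) 98 + 14\right) = -29416 + \left(\left(-6\right) 98 + 14\right) = -29416 + \left(-588 + 14\right) = -29416 - 574 = -29990$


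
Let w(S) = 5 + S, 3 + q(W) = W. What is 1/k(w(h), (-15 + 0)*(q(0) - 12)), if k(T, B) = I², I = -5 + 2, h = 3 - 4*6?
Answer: ⅑ ≈ 0.11111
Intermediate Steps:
q(W) = -3 + W
h = -21 (h = 3 - 24 = -21)
I = -3
k(T, B) = 9 (k(T, B) = (-3)² = 9)
1/k(w(h), (-15 + 0)*(q(0) - 12)) = 1/9 = ⅑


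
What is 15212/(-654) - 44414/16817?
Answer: -142433480/5499159 ≈ -25.901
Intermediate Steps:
15212/(-654) - 44414/16817 = 15212*(-1/654) - 44414*1/16817 = -7606/327 - 44414/16817 = -142433480/5499159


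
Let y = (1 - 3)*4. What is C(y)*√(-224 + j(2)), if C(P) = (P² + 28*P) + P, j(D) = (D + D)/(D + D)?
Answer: -168*I*√223 ≈ -2508.8*I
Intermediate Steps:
j(D) = 1 (j(D) = (2*D)/((2*D)) = (2*D)*(1/(2*D)) = 1)
y = -8 (y = -2*4 = -8)
C(P) = P² + 29*P
C(y)*√(-224 + j(2)) = (-8*(29 - 8))*√(-224 + 1) = (-8*21)*√(-223) = -168*I*√223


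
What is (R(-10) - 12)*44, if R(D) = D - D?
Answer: -528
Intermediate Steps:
R(D) = 0
(R(-10) - 12)*44 = (0 - 12)*44 = -12*44 = -528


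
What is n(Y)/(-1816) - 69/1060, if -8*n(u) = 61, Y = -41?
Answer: -234443/3849920 ≈ -0.060896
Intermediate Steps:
n(u) = -61/8 (n(u) = -⅛*61 = -61/8)
n(Y)/(-1816) - 69/1060 = -61/8/(-1816) - 69/1060 = -61/8*(-1/1816) - 69*1/1060 = 61/14528 - 69/1060 = -234443/3849920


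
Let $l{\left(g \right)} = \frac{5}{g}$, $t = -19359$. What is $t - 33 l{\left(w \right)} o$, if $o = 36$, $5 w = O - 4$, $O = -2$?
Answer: $-14409$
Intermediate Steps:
$w = - \frac{6}{5}$ ($w = \frac{-2 - 4}{5} = \frac{1}{5} \left(-6\right) = - \frac{6}{5} \approx -1.2$)
$t - 33 l{\left(w \right)} o = -19359 - 33 \frac{5}{- \frac{6}{5}} \cdot 36 = -19359 - 33 \cdot 5 \left(- \frac{5}{6}\right) 36 = -19359 - 33 \left(- \frac{25}{6}\right) 36 = -19359 - \left(- \frac{275}{2}\right) 36 = -19359 - -4950 = -19359 + 4950 = -14409$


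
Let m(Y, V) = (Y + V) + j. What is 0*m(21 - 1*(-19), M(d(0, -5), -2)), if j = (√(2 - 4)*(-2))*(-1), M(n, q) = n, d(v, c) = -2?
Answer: 0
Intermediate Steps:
j = 2*I*√2 (j = (√(-2)*(-2))*(-1) = ((I*√2)*(-2))*(-1) = -2*I*√2*(-1) = 2*I*√2 ≈ 2.8284*I)
m(Y, V) = V + Y + 2*I*√2 (m(Y, V) = (Y + V) + 2*I*√2 = (V + Y) + 2*I*√2 = V + Y + 2*I*√2)
0*m(21 - 1*(-19), M(d(0, -5), -2)) = 0*(-2 + (21 - 1*(-19)) + 2*I*√2) = 0*(-2 + (21 + 19) + 2*I*√2) = 0*(-2 + 40 + 2*I*√2) = 0*(38 + 2*I*√2) = 0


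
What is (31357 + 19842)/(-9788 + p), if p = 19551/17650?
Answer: -903662350/172738649 ≈ -5.2314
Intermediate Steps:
p = 19551/17650 (p = 19551*(1/17650) = 19551/17650 ≈ 1.1077)
(31357 + 19842)/(-9788 + p) = (31357 + 19842)/(-9788 + 19551/17650) = 51199/(-172738649/17650) = 51199*(-17650/172738649) = -903662350/172738649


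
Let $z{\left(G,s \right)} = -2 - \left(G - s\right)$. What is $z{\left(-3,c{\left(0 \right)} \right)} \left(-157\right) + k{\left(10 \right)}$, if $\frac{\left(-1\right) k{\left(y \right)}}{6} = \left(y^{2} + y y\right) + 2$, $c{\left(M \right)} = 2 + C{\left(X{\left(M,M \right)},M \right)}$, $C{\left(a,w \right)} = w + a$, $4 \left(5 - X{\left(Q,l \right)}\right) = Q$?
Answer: $-2468$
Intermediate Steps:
$X{\left(Q,l \right)} = 5 - \frac{Q}{4}$
$C{\left(a,w \right)} = a + w$
$c{\left(M \right)} = 7 + \frac{3 M}{4}$ ($c{\left(M \right)} = 2 + \left(\left(5 - \frac{M}{4}\right) + M\right) = 2 + \left(5 + \frac{3 M}{4}\right) = 7 + \frac{3 M}{4}$)
$k{\left(y \right)} = -12 - 12 y^{2}$ ($k{\left(y \right)} = - 6 \left(\left(y^{2} + y y\right) + 2\right) = - 6 \left(\left(y^{2} + y^{2}\right) + 2\right) = - 6 \left(2 y^{2} + 2\right) = - 6 \left(2 + 2 y^{2}\right) = -12 - 12 y^{2}$)
$z{\left(G,s \right)} = -2 + s - G$
$z{\left(-3,c{\left(0 \right)} \right)} \left(-157\right) + k{\left(10 \right)} = \left(-2 + \left(7 + \frac{3}{4} \cdot 0\right) - -3\right) \left(-157\right) - \left(12 + 12 \cdot 10^{2}\right) = \left(-2 + \left(7 + 0\right) + 3\right) \left(-157\right) - 1212 = \left(-2 + 7 + 3\right) \left(-157\right) - 1212 = 8 \left(-157\right) - 1212 = -1256 - 1212 = -2468$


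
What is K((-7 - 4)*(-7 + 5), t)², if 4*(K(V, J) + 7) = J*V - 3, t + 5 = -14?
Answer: 201601/16 ≈ 12600.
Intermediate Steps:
t = -19 (t = -5 - 14 = -19)
K(V, J) = -31/4 + J*V/4 (K(V, J) = -7 + (J*V - 3)/4 = -7 + (-3 + J*V)/4 = -7 + (-¾ + J*V/4) = -31/4 + J*V/4)
K((-7 - 4)*(-7 + 5), t)² = (-31/4 + (¼)*(-19)*((-7 - 4)*(-7 + 5)))² = (-31/4 + (¼)*(-19)*(-11*(-2)))² = (-31/4 + (¼)*(-19)*22)² = (-31/4 - 209/2)² = (-449/4)² = 201601/16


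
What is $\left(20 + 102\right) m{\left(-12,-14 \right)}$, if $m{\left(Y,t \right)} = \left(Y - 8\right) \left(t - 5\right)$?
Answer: $46360$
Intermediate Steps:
$m{\left(Y,t \right)} = \left(-8 + Y\right) \left(-5 + t\right)$
$\left(20 + 102\right) m{\left(-12,-14 \right)} = \left(20 + 102\right) \left(40 - -112 - -60 - -168\right) = 122 \left(40 + 112 + 60 + 168\right) = 122 \cdot 380 = 46360$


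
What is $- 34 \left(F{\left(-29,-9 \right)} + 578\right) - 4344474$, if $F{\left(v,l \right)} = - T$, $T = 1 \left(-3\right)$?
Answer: $-4364228$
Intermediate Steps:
$T = -3$
$F{\left(v,l \right)} = 3$ ($F{\left(v,l \right)} = \left(-1\right) \left(-3\right) = 3$)
$- 34 \left(F{\left(-29,-9 \right)} + 578\right) - 4344474 = - 34 \left(3 + 578\right) - 4344474 = \left(-34\right) 581 - 4344474 = -19754 - 4344474 = -4364228$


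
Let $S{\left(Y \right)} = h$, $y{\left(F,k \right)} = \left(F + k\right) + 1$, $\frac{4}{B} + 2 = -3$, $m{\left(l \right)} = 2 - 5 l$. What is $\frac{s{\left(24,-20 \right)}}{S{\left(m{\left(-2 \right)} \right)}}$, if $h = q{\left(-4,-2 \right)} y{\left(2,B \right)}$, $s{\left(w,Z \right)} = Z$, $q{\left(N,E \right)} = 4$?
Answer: $- \frac{25}{11} \approx -2.2727$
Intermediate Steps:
$B = - \frac{4}{5}$ ($B = \frac{4}{-2 - 3} = \frac{4}{-5} = 4 \left(- \frac{1}{5}\right) = - \frac{4}{5} \approx -0.8$)
$y{\left(F,k \right)} = 1 + F + k$
$h = \frac{44}{5}$ ($h = 4 \left(1 + 2 - \frac{4}{5}\right) = 4 \cdot \frac{11}{5} = \frac{44}{5} \approx 8.8$)
$S{\left(Y \right)} = \frac{44}{5}$
$\frac{s{\left(24,-20 \right)}}{S{\left(m{\left(-2 \right)} \right)}} = - \frac{20}{\frac{44}{5}} = \left(-20\right) \frac{5}{44} = - \frac{25}{11}$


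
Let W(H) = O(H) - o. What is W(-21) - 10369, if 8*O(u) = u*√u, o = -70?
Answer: -10299 - 21*I*√21/8 ≈ -10299.0 - 12.029*I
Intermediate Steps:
O(u) = u^(3/2)/8 (O(u) = (u*√u)/8 = u^(3/2)/8)
W(H) = 70 + H^(3/2)/8 (W(H) = H^(3/2)/8 - 1*(-70) = H^(3/2)/8 + 70 = 70 + H^(3/2)/8)
W(-21) - 10369 = (70 + (-21)^(3/2)/8) - 10369 = (70 + (-21*I*√21)/8) - 10369 = (70 - 21*I*√21/8) - 10369 = -10299 - 21*I*√21/8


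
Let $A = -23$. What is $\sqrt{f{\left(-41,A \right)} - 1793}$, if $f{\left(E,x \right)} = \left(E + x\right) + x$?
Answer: $2 i \sqrt{470} \approx 43.359 i$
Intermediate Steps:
$f{\left(E,x \right)} = E + 2 x$
$\sqrt{f{\left(-41,A \right)} - 1793} = \sqrt{\left(-41 + 2 \left(-23\right)\right) - 1793} = \sqrt{\left(-41 - 46\right) - 1793} = \sqrt{-87 - 1793} = \sqrt{-1880} = 2 i \sqrt{470}$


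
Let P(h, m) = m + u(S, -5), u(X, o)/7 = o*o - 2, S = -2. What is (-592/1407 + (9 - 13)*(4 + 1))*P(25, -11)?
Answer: -1436600/469 ≈ -3063.1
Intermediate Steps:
u(X, o) = -14 + 7*o**2 (u(X, o) = 7*(o*o - 2) = 7*(o**2 - 2) = 7*(-2 + o**2) = -14 + 7*o**2)
P(h, m) = 161 + m (P(h, m) = m + (-14 + 7*(-5)**2) = m + (-14 + 7*25) = m + (-14 + 175) = m + 161 = 161 + m)
(-592/1407 + (9 - 13)*(4 + 1))*P(25, -11) = (-592/1407 + (9 - 13)*(4 + 1))*(161 - 11) = (-592*1/1407 - 4*5)*150 = (-592/1407 - 20)*150 = -28732/1407*150 = -1436600/469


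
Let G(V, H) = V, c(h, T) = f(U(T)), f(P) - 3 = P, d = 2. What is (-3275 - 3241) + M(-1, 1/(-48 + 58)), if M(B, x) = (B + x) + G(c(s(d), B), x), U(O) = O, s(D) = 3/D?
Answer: -65149/10 ≈ -6514.9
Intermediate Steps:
f(P) = 3 + P
c(h, T) = 3 + T
M(B, x) = 3 + x + 2*B (M(B, x) = (B + x) + (3 + B) = 3 + x + 2*B)
(-3275 - 3241) + M(-1, 1/(-48 + 58)) = (-3275 - 3241) + (3 + 1/(-48 + 58) + 2*(-1)) = -6516 + (3 + 1/10 - 2) = -6516 + (3 + ⅒ - 2) = -6516 + 11/10 = -65149/10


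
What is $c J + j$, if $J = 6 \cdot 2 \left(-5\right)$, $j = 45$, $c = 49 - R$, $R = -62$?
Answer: $-6615$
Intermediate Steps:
$c = 111$ ($c = 49 - -62 = 49 + 62 = 111$)
$J = -60$ ($J = 12 \left(-5\right) = -60$)
$c J + j = 111 \left(-60\right) + 45 = -6660 + 45 = -6615$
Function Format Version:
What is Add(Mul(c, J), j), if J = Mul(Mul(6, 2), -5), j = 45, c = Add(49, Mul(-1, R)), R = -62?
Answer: -6615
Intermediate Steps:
c = 111 (c = Add(49, Mul(-1, -62)) = Add(49, 62) = 111)
J = -60 (J = Mul(12, -5) = -60)
Add(Mul(c, J), j) = Add(Mul(111, -60), 45) = Add(-6660, 45) = -6615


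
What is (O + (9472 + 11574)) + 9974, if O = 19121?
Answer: 50141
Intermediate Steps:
(O + (9472 + 11574)) + 9974 = (19121 + (9472 + 11574)) + 9974 = (19121 + 21046) + 9974 = 40167 + 9974 = 50141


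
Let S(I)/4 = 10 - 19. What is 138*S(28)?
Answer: -4968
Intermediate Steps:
S(I) = -36 (S(I) = 4*(10 - 19) = 4*(-9) = -36)
138*S(28) = 138*(-36) = -4968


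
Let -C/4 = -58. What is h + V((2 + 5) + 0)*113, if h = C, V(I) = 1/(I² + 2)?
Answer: 11945/51 ≈ 234.22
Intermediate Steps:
C = 232 (C = -4*(-58) = 232)
V(I) = 1/(2 + I²)
h = 232
h + V((2 + 5) + 0)*113 = 232 + 113/(2 + ((2 + 5) + 0)²) = 232 + 113/(2 + (7 + 0)²) = 232 + 113/(2 + 7²) = 232 + 113/(2 + 49) = 232 + 113/51 = 11945/51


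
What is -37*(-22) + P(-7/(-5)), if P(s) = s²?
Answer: 20399/25 ≈ 815.96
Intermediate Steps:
-37*(-22) + P(-7/(-5)) = -37*(-22) + (-7/(-5))² = 814 + (-7*(-⅕))² = 814 + (7/5)² = 814 + 49/25 = 20399/25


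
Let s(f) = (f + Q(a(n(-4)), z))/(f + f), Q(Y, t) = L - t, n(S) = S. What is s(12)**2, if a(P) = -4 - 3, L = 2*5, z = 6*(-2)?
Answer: 289/144 ≈ 2.0069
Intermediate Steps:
z = -12
L = 10
a(P) = -7
Q(Y, t) = 10 - t
s(f) = (22 + f)/(2*f) (s(f) = (f + (10 - 1*(-12)))/(f + f) = (f + (10 + 12))/((2*f)) = (f + 22)*(1/(2*f)) = (22 + f)*(1/(2*f)) = (22 + f)/(2*f))
s(12)**2 = ((1/2)*(22 + 12)/12)**2 = ((1/2)*(1/12)*34)**2 = (17/12)**2 = 289/144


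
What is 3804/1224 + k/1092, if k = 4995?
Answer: 142609/18564 ≈ 7.6820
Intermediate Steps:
3804/1224 + k/1092 = 3804/1224 + 4995/1092 = 3804*(1/1224) + 4995*(1/1092) = 317/102 + 1665/364 = 142609/18564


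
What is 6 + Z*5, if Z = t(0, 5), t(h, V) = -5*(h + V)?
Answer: -119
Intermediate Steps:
t(h, V) = -5*V - 5*h (t(h, V) = -5*(V + h) = -5*V - 5*h)
Z = -25 (Z = -5*5 - 5*0 = -25 + 0 = -25)
6 + Z*5 = 6 - 25*5 = 6 - 125 = -119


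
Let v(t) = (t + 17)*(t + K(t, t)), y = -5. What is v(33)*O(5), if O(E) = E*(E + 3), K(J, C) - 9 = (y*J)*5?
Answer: -1566000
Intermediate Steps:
K(J, C) = 9 - 25*J (K(J, C) = 9 - 5*J*5 = 9 - 25*J)
v(t) = (9 - 24*t)*(17 + t) (v(t) = (t + 17)*(t + (9 - 25*t)) = (17 + t)*(9 - 24*t) = (9 - 24*t)*(17 + t))
O(E) = E*(3 + E)
v(33)*O(5) = (153 - 399*33 - 24*33**2)*(5*(3 + 5)) = (153 - 13167 - 24*1089)*(5*8) = (153 - 13167 - 26136)*40 = -39150*40 = -1566000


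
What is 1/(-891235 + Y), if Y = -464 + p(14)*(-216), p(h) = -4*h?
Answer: -1/879603 ≈ -1.1369e-6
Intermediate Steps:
Y = 11632 (Y = -464 - 4*14*(-216) = -464 - 56*(-216) = -464 + 12096 = 11632)
1/(-891235 + Y) = 1/(-891235 + 11632) = 1/(-879603) = -1/879603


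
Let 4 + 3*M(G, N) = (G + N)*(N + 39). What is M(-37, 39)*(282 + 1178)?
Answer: 221920/3 ≈ 73973.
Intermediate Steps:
M(G, N) = -4/3 + (39 + N)*(G + N)/3 (M(G, N) = -4/3 + ((G + N)*(N + 39))/3 = -4/3 + ((G + N)*(39 + N))/3 = -4/3 + ((39 + N)*(G + N))/3 = -4/3 + (39 + N)*(G + N)/3)
M(-37, 39)*(282 + 1178) = (-4/3 + 13*(-37) + 13*39 + (⅓)*39² + (⅓)*(-37)*39)*(282 + 1178) = (-4/3 - 481 + 507 + (⅓)*1521 - 481)*1460 = (-4/3 - 481 + 507 + 507 - 481)*1460 = (152/3)*1460 = 221920/3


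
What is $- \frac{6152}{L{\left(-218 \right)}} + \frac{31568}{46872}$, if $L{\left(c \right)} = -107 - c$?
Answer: $- \frac{11868854}{216783} \approx -54.75$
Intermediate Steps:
$- \frac{6152}{L{\left(-218 \right)}} + \frac{31568}{46872} = - \frac{6152}{-107 - -218} + \frac{31568}{46872} = - \frac{6152}{-107 + 218} + 31568 \cdot \frac{1}{46872} = - \frac{6152}{111} + \frac{3946}{5859} = - \frac{11868854}{216783}$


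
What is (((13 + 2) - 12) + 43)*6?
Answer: 276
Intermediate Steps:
(((13 + 2) - 12) + 43)*6 = ((15 - 12) + 43)*6 = (3 + 43)*6 = 46*6 = 276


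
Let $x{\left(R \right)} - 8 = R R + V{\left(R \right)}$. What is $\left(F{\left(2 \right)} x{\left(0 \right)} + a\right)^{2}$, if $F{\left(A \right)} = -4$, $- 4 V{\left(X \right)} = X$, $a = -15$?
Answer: $2209$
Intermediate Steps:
$V{\left(X \right)} = - \frac{X}{4}$
$x{\left(R \right)} = 8 + R^{2} - \frac{R}{4}$ ($x{\left(R \right)} = 8 - \left(\frac{R}{4} - R R\right) = 8 + \left(R^{2} - \frac{R}{4}\right) = 8 + R^{2} - \frac{R}{4}$)
$\left(F{\left(2 \right)} x{\left(0 \right)} + a\right)^{2} = \left(- 4 \left(8 + 0^{2} - 0\right) - 15\right)^{2} = \left(- 4 \left(8 + 0 + 0\right) - 15\right)^{2} = \left(\left(-4\right) 8 - 15\right)^{2} = \left(-32 - 15\right)^{2} = \left(-47\right)^{2} = 2209$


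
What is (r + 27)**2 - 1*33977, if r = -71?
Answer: -32041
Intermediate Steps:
(r + 27)**2 - 1*33977 = (-71 + 27)**2 - 1*33977 = (-44)**2 - 33977 = 1936 - 33977 = -32041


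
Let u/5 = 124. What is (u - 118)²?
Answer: 252004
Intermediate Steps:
u = 620 (u = 5*124 = 620)
(u - 118)² = (620 - 118)² = 502² = 252004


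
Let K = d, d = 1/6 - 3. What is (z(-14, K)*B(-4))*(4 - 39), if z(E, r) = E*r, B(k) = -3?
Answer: 4165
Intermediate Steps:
d = -17/6 (d = 1/6 - 3 = -17/6 ≈ -2.8333)
K = -17/6 ≈ -2.8333
(z(-14, K)*B(-4))*(4 - 39) = (-14*(-17/6)*(-3))*(4 - 39) = ((119/3)*(-3))*(-35) = -119*(-35) = 4165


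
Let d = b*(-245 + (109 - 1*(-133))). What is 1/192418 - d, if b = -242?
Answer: -139695467/192418 ≈ -726.00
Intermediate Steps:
d = 726 (d = -242*(-245 + (109 - 1*(-133))) = -242*(-245 + (109 + 133)) = -242*(-245 + 242) = -242*(-3) = 726)
1/192418 - d = 1/192418 - 1*726 = 1/192418 - 726 = -139695467/192418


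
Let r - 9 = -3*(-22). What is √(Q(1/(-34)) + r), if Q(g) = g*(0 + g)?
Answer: √86701/34 ≈ 8.6603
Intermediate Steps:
Q(g) = g² (Q(g) = g*g = g²)
r = 75 (r = 9 - 3*(-22) = 9 + 66 = 75)
√(Q(1/(-34)) + r) = √((1/(-34))² + 75) = √((-1/34)² + 75) = √(1/1156 + 75) = √(86701/1156) = √86701/34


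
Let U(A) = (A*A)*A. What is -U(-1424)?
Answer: 2887553024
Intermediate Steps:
U(A) = A³ (U(A) = A²*A = A³)
-U(-1424) = -1*(-1424)³ = -1*(-2887553024) = 2887553024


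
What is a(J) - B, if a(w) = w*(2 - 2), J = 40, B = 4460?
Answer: -4460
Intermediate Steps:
a(w) = 0 (a(w) = w*0 = 0)
a(J) - B = 0 - 1*4460 = 0 - 4460 = -4460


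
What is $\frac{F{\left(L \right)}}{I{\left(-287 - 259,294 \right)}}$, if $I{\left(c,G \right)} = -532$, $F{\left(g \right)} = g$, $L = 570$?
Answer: $- \frac{15}{14} \approx -1.0714$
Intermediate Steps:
$\frac{F{\left(L \right)}}{I{\left(-287 - 259,294 \right)}} = \frac{570}{-532} = 570 \left(- \frac{1}{532}\right) = - \frac{15}{14}$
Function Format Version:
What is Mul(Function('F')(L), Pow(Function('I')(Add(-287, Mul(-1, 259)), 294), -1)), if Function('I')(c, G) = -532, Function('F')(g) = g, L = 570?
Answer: Rational(-15, 14) ≈ -1.0714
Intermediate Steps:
Mul(Function('F')(L), Pow(Function('I')(Add(-287, Mul(-1, 259)), 294), -1)) = Mul(570, Pow(-532, -1)) = Mul(570, Rational(-1, 532)) = Rational(-15, 14)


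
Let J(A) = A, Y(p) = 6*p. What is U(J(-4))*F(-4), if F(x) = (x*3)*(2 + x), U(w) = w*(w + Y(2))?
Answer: -768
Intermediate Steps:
U(w) = w*(12 + w) (U(w) = w*(w + 6*2) = w*(w + 12) = w*(12 + w))
F(x) = 3*x*(2 + x) (F(x) = (3*x)*(2 + x) = 3*x*(2 + x))
U(J(-4))*F(-4) = (-4*(12 - 4))*(3*(-4)*(2 - 4)) = (-4*8)*(3*(-4)*(-2)) = -32*24 = -768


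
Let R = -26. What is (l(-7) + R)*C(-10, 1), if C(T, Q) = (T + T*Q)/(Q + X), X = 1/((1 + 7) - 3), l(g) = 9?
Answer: 850/3 ≈ 283.33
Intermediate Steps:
X = 1/5 (X = 1/(8 - 3) = 1/5 ≈ 0.20000)
C(T, Q) = (T + Q*T)/(1/5 + Q) (C(T, Q) = (T + T*Q)/(Q + 1/5) = (T + Q*T)/(1/5 + Q))
(l(-7) + R)*C(-10, 1) = (9 - 26)*(5*(-10)*(1 + 1)/(1 + 5*1)) = -85*(-10)*2/(1 + 5) = -85*(-10)*2/6 = -17*(-50/3) = 850/3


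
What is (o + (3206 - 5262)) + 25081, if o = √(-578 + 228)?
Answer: 23025 + 5*I*√14 ≈ 23025.0 + 18.708*I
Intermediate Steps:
o = 5*I*√14 (o = √(-350) = 5*I*√14 ≈ 18.708*I)
(o + (3206 - 5262)) + 25081 = (5*I*√14 + (3206 - 5262)) + 25081 = (5*I*√14 - 2056) + 25081 = (-2056 + 5*I*√14) + 25081 = 23025 + 5*I*√14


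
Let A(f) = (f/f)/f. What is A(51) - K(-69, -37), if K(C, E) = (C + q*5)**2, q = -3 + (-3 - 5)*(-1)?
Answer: -98735/51 ≈ -1936.0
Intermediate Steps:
q = 5 (q = -3 - 8*(-1) = -3 + 8 = 5)
K(C, E) = (25 + C)**2 (K(C, E) = (C + 5*5)**2 = (C + 25)**2 = (25 + C)**2)
A(f) = 1/f
A(51) - K(-69, -37) = 1/51 - (25 - 69)**2 = 1/51 - 1*(-44)**2 = 1/51 - 1*1936 = 1/51 - 1936 = -98735/51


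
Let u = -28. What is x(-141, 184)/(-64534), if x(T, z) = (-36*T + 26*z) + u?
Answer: -4916/32267 ≈ -0.15235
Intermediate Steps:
x(T, z) = -28 - 36*T + 26*z (x(T, z) = (-36*T + 26*z) - 28 = -28 - 36*T + 26*z)
x(-141, 184)/(-64534) = (-28 - 36*(-141) + 26*184)/(-64534) = (-28 + 5076 + 4784)*(-1/64534) = 9832*(-1/64534) = -4916/32267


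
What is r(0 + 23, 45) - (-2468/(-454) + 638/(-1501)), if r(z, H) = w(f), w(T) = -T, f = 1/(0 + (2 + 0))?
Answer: -3755543/681454 ≈ -5.5111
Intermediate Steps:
f = ½ (f = 1/(0 + 2) = 1/2 = ½ ≈ 0.50000)
r(z, H) = -½ (r(z, H) = -1*½ = -½)
r(0 + 23, 45) - (-2468/(-454) + 638/(-1501)) = -½ - (-2468/(-454) + 638/(-1501)) = -½ - (-2468*(-1/454) + 638*(-1/1501)) = -½ - (1234/227 - 638/1501) = -½ - 1*1707408/340727 = -½ - 1707408/340727 = -3755543/681454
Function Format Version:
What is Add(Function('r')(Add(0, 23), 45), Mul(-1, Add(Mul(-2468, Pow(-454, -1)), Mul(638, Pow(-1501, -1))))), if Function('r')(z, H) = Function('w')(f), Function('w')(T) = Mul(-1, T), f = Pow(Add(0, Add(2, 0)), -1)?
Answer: Rational(-3755543, 681454) ≈ -5.5111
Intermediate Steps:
f = Rational(1, 2) (f = Pow(Add(0, 2), -1) = Pow(2, -1) = Rational(1, 2) ≈ 0.50000)
Function('r')(z, H) = Rational(-1, 2) (Function('r')(z, H) = Mul(-1, Rational(1, 2)) = Rational(-1, 2))
Add(Function('r')(Add(0, 23), 45), Mul(-1, Add(Mul(-2468, Pow(-454, -1)), Mul(638, Pow(-1501, -1))))) = Add(Rational(-1, 2), Mul(-1, Add(Mul(-2468, Pow(-454, -1)), Mul(638, Pow(-1501, -1))))) = Add(Rational(-1, 2), Mul(-1, Add(Mul(-2468, Rational(-1, 454)), Mul(638, Rational(-1, 1501))))) = Add(Rational(-1, 2), Mul(-1, Add(Rational(1234, 227), Rational(-638, 1501)))) = Add(Rational(-1, 2), Mul(-1, Rational(1707408, 340727))) = Add(Rational(-1, 2), Rational(-1707408, 340727)) = Rational(-3755543, 681454)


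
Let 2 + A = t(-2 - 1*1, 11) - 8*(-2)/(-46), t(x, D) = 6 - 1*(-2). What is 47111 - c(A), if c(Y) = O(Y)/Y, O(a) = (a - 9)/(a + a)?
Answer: 1592353571/33800 ≈ 47111.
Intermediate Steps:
O(a) = (-9 + a)/(2*a) (O(a) = (-9 + a)/((2*a)) = (-9 + a)*(1/(2*a)) = (-9 + a)/(2*a))
t(x, D) = 8 (t(x, D) = 6 + 2 = 8)
A = 130/23 (A = -2 + (8 - 8*(-2)/(-46)) = -2 + (8 - (-16)*(-1)/46) = -2 + (8 - 1*8/23) = -2 + (8 - 8/23) = -2 + 176/23 = 130/23 ≈ 5.6522)
c(Y) = (-9 + Y)/(2*Y²) (c(Y) = ((-9 + Y)/(2*Y))/Y = (-9 + Y)/(2*Y²))
47111 - c(A) = 47111 - (-9 + 130/23)/(2*(130/23)²) = 47111 - 529*(-77)/(2*16900*23) = 47111 - 1*(-1771/33800) = 47111 + 1771/33800 = 1592353571/33800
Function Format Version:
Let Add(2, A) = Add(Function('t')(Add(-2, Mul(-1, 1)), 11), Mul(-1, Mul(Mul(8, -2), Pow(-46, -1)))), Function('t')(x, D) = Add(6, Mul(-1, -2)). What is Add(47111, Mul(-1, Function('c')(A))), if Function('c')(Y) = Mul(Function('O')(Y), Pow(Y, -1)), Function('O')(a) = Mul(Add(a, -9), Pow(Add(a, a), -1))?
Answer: Rational(1592353571, 33800) ≈ 47111.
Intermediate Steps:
Function('O')(a) = Mul(Rational(1, 2), Pow(a, -1), Add(-9, a)) (Function('O')(a) = Mul(Add(-9, a), Pow(Mul(2, a), -1)) = Mul(Add(-9, a), Mul(Rational(1, 2), Pow(a, -1))) = Mul(Rational(1, 2), Pow(a, -1), Add(-9, a)))
Function('t')(x, D) = 8 (Function('t')(x, D) = Add(6, 2) = 8)
A = Rational(130, 23) (A = Add(-2, Add(8, Mul(-1, Mul(Mul(8, -2), Pow(-46, -1))))) = Add(-2, Add(8, Mul(-1, Mul(-16, Rational(-1, 46))))) = Add(-2, Add(8, Mul(-1, Rational(8, 23)))) = Add(-2, Add(8, Rational(-8, 23))) = Add(-2, Rational(176, 23)) = Rational(130, 23) ≈ 5.6522)
Function('c')(Y) = Mul(Rational(1, 2), Pow(Y, -2), Add(-9, Y)) (Function('c')(Y) = Mul(Mul(Rational(1, 2), Pow(Y, -1), Add(-9, Y)), Pow(Y, -1)) = Mul(Rational(1, 2), Pow(Y, -2), Add(-9, Y)))
Add(47111, Mul(-1, Function('c')(A))) = Add(47111, Mul(-1, Mul(Rational(1, 2), Pow(Rational(130, 23), -2), Add(-9, Rational(130, 23))))) = Add(47111, Mul(-1, Mul(Rational(1, 2), Rational(529, 16900), Rational(-77, 23)))) = Add(47111, Mul(-1, Rational(-1771, 33800))) = Add(47111, Rational(1771, 33800)) = Rational(1592353571, 33800)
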